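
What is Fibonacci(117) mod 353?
352

Matrix identity: Q^n = [[F_(n+1), F_n], [F_n, F_(n-1)]] with Q = [[1,1],[1,0]].
n = 117 = 1110101₂. Square-and-multiply, entries mod 353:
Q^1 = [[1,1],[1,0]]
Q^3 = (Q^1)²·Q = [[3,2],[2,1]]
Q^7 = (Q^3)²·Q = [[21,13],[13,8]]
Q^14 = (Q^7)² = [[257,24],[24,233]]
Q^29 = (Q^14)²·Q = [[19,261],[261,111]]
Q^58 = (Q^29)² = [[0,42],[42,311]]
Q^117 = (Q^58)²·Q = [[0,352],[352,1]]
F_117 mod 353 = Q^117[0][1] = 352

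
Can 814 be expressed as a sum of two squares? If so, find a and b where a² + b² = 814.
Not possible

Factorization: 814 = 2 × 11 × 37
By Fermat: n is sum of two squares iff every prime p ≡ 3 (mod 4) appears to even power.
Prime(s) ≡ 3 (mod 4) with odd exponent: [(11, 1)]
Therefore 814 cannot be expressed as a² + b².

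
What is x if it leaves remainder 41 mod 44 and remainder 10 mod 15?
85

Using Chinese Remainder Theorem:
M = 44 × 15 = 660
M1 = 15, M2 = 44
y1 = 15^(-1) mod 44 = 3
y2 = 44^(-1) mod 15 = 14
x = (41×15×3 + 10×44×14) mod 660 = 85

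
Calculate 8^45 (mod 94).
6

Repeated squaring. Binary of 45 = 101101.
8^1 ≡ 8 (mod 94); 8^2 ≡ 64 (mod 94); 8^4 ≡ 54 (mod 94); 8^8 ≡ 2 (mod 94); 8^16 ≡ 4 (mod 94); 8^32 ≡ 16 (mod 94)
8^45 = 8^1 × 8^4 × 8^8 × 8^32 ≡ 6 (mod 94)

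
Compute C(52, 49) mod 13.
0

Using Lucas' theorem:
Write n=52 and k=49 in base 13:
n in base 13: [4, 0]
k in base 13: [3, 10]
C(52,49) mod 13 = ∏ C(n_i, k_i) mod 13
Digit binomials (mod 13): C(4,3) = 4; C(0,10) = 0 (k_i > n_i)
Product: 4 × 0 = 0 ≡ 0 (mod 13)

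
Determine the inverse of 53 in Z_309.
35

gcd(53, 309) = 1, so the inverse exists.
Extended Euclidean algorithm on (309, 53):
309 = 5 × 53 + 44  ⟹  44 = (1)·309 + (-5)·53
53 = 1 × 44 + 9  ⟹  9 = (-1)·309 + (6)·53
44 = 4 × 9 + 8  ⟹  8 = (5)·309 + (-29)·53
9 = 1 × 8 + 1  ⟹  1 = (-6)·309 + (35)·53
So (35)·53 ≡ 1 (mod 309), i.e. 53^(-1) ≡ 35 (mod 309).
Check: 53 × 35 = 1855 ≡ 1 (mod 309)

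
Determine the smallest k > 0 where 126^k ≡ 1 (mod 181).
45

181 is prime, so ord(126) divides φ(181) = 180.
Divisors of 180: 1, 2, 3, 4, 5, 6, 9, 10, 12, 15, 18, 20, 30, 36, 45, 60, 90, 180.
Repeated squaring: 126^1 ≡ 126, 126^2 ≡ 129, 126^4 ≡ 170, 126^8 ≡ 121, 126^16 ≡ 161, 126^32 ≡ 38, 126^64 ≡ 177, 126^128 ≡ 16 (mod 181).
Test 126^d mod 181 for each divisor d in increasing order:
126^1 ≡ 126
126^2 ≡ 129
126^3 = 126^2·126^1 ≡ 145
126^4 ≡ 170
126^5 = 126^4·126^1 ≡ 62
126^6 = 126^4·126^2 ≡ 29
126^9 = 126^8·126^1 ≡ 42
126^10 = 126^8·126^2 ≡ 43
126^12 = 126^8·126^4 ≡ 117
126^15 = 126^8·126^4·126^2·126^1 ≡ 132
126^18 = 126^16·126^2 ≡ 135
126^20 = 126^16·126^4 ≡ 39
126^30 = 126^16·126^8·126^4·126^2 ≡ 48
126^36 = 126^32·126^4 ≡ 125
126^45 = 126^32·126^8·126^4·126^1 ≡ 1  ← first divisor giving 1
The order is 45.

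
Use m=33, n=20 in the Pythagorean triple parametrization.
(689, 1320, 1489)

Euclid's formula: a = m² - n², b = 2mn, c = m² + n²
m = 33, n = 20
a = 33² - 20² = 1089 - 400 = 689
b = 2 × 33 × 20 = 1320
c = 33² + 20² = 1089 + 400 = 1489
Verification: 689² + 1320² = 474721 + 1742400 = 2217121 = 1489² ✓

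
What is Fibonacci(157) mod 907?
58

Matrix identity: Q^n = [[F_(n+1), F_n], [F_n, F_(n-1)]] with Q = [[1,1],[1,0]].
n = 157 = 10011101₂. Square-and-multiply, entries mod 907:
Q^1 = [[1,1],[1,0]]
Q^2 = (Q^1)² = [[2,1],[1,1]]
Q^4 = (Q^2)² = [[5,3],[3,2]]
Q^9 = (Q^4)²·Q = [[55,34],[34,21]]
Q^19 = (Q^9)²·Q = [[416,553],[553,770]]
Q^39 = (Q^19)²·Q = [[66,876],[876,97]]
Q^78 = (Q^39)² = [[782,389],[389,393]]
Q^157 = (Q^78)²·Q = [[5,58],[58,854]]
F_157 mod 907 = Q^157[0][1] = 58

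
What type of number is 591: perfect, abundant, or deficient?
deficient

Proper divisors of 591: sum = 1 + 3 + 197 = 201
Since 201 < 591, 591 is deficient.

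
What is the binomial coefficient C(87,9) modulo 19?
17

Using Lucas' theorem:
Write n=87 and k=9 in base 19:
n in base 19: [4, 11]
k in base 19: [0, 9]
C(87,9) mod 19 = ∏ C(n_i, k_i) mod 19
Digit binomials (mod 19): C(4,0) = 1; C(11,9) = 55 ≡ 17
Product: 1 × 17 = 17 ≡ 17 (mod 19)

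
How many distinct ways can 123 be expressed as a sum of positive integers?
2552338241

p(n) counts ways to write n as a sum of positive integers (order ignored).
Euler's pentagonal recurrence: p(k) = p(k-1) + p(k-2) - p(k-5) - p(k-7) + p(k-12) + p(k-15) - ... (offsets j(3j∓1)/2, signs ++--, p(0)=1, p(<0)=0).
DP table for k = 0..122: p(0)=1, p(1)=1, p(2)=2, p(3)=3, p(4)=5, p(5)=7, p(6)=11, p(7)=15, p(8)=22, p(9)=30, p(10)=42, p(11)=56, p(12)=77, p(13)=101, p(14)=135, p(15)=176, p(16)=231, p(17)=297, p(18)=385, p(19)=490, p(20)=627, p(21)=792, p(22)=1002, p(23)=1255, p(24)=1575, p(25)=1958, p(26)=2436, p(27)=3010, p(28)=3718, p(29)=4565, p(30)=5604, p(31)=6842, p(32)=8349, p(33)=10143, p(34)=12310, p(35)=14883, p(36)=17977, p(37)=21637, p(38)=26015, p(39)=31185, p(40)=37338, p(41)=44583, p(42)=53174, p(43)=63261, p(44)=75175, p(45)=89134, p(46)=105558, p(47)=124754, p(48)=147273, p(49)=173525, p(50)=204226, p(51)=239943, p(52)=281589, p(53)=329931, p(54)=386155, p(55)=451276, p(56)=526823, p(57)=614154, p(58)=715220, p(59)=831820, p(60)=966467, p(61)=1121505, p(62)=1300156, p(63)=1505499, p(64)=1741630, p(65)=2012558, p(66)=2323520, p(67)=2679689, p(68)=3087735, p(69)=3554345, p(70)=4087968, p(71)=4697205, p(72)=5392783, p(73)=6185689, p(74)=7089500, p(75)=8118264, p(76)=9289091, p(77)=10619863, p(78)=12132164, p(79)=13848650, p(80)=15796476, p(81)=18004327, p(82)=20506255, p(83)=23338469, p(84)=26543660, p(85)=30167357, p(86)=34262962, p(87)=38887673, p(88)=44108109, p(89)=49995925, p(90)=56634173, p(91)=64112359, p(92)=72533807, p(93)=82010177, p(94)=92669720, p(95)=104651419, p(96)=118114304, p(97)=133230930, p(98)=150198136, p(99)=169229875, p(100)=190569292, p(101)=214481126, p(102)=241265379, p(103)=271248950, p(104)=304801365, p(105)=342325709, p(106)=384276336, p(107)=431149389, p(108)=483502844, p(109)=541946240, p(110)=607163746, p(111)=679903203, p(112)=761002156, p(113)=851376628, p(114)=952050665, p(115)=1064144451, p(116)=1188908248, p(117)=1327710076, p(118)=1482074143, p(119)=1653668665, p(120)=1844349560, p(121)=2056148051, p(122)=2291320912.
Final step: p(123) = p(122) + p(121) - p(118) - p(116) + p(111) + p(108) - p(101) - p(97) + p(88) + p(83) - p(72) - p(66) + p(53) + p(46) - p(31) - p(23) + p(6)
= 2291320912 + 2056148051 - 1482074143 - 1188908248 + 679903203 + 483502844 - 214481126 - 133230930 + 44108109 + 23338469 - 5392783 - 2323520 + 329931 + 105558 - 6842 - 1255 + 11
= 2552338241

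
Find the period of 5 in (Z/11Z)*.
5

11 is prime, so ord(5) divides φ(11) = 10.
Divisors of 10: 1, 2, 5, 10.
Repeated squaring: 5^1 ≡ 5, 5^2 ≡ 3, 5^4 ≡ 9, 5^8 ≡ 4 (mod 11).
Test 5^d mod 11 for each divisor d in increasing order:
5^1 ≡ 5
5^2 ≡ 3
5^5 = 5^4·5^1 ≡ 1  ← first divisor giving 1
The order is 5.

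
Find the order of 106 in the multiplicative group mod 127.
126

127 is prime, so ord(106) divides φ(127) = 126.
Divisors of 126: 1, 2, 3, 6, 7, 9, 14, 18, 21, 42, 63, 126.
Repeated squaring: 106^1 ≡ 106, 106^2 ≡ 60, 106^4 ≡ 44, 106^8 ≡ 31, 106^16 ≡ 72, 106^32 ≡ 104, 106^64 ≡ 21 (mod 127).
Test 106^d mod 127 for each divisor d in increasing order:
106^1 ≡ 106
106^2 ≡ 60
106^3 = 106^2·106^1 ≡ 10
106^6 = 106^4·106^2 ≡ 100
106^7 = 106^4·106^2·106^1 ≡ 59
106^9 = 106^8·106^1 ≡ 111
106^14 = 106^8·106^4·106^2 ≡ 52
106^18 = 106^16·106^2 ≡ 2
106^21 = 106^16·106^4·106^1 ≡ 20
106^42 = 106^32·106^8·106^2 ≡ 19
106^63 = 106^32·106^16·106^8·106^4·106^2·106^1 ≡ 126
106^126 = 106^64·106^32·106^16·106^8·106^4·106^2 ≡ 1  ← first divisor giving 1
The order is 126.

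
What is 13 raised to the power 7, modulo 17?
4

Repeated squaring. Binary of 7 = 111.
13^1 ≡ 13 (mod 17); 13^2 ≡ 16 (mod 17); 13^4 ≡ 1 (mod 17)
13^7 = 13^1 × 13^2 × 13^4 ≡ 4 (mod 17)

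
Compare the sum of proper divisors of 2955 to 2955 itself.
deficient

Proper divisors of 2955: sum = 1 + 3 + 5 + 15 + 197 + 591 + 985 = 1797
Since 1797 < 2955, 2955 is deficient.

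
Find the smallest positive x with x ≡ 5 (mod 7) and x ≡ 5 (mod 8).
5

Using Chinese Remainder Theorem:
M = 7 × 8 = 56
M1 = 8, M2 = 7
y1 = 8^(-1) mod 7 = 1
y2 = 7^(-1) mod 8 = 7
x = (5×8×1 + 5×7×7) mod 56 = 5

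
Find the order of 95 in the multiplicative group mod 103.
34

103 is prime, so ord(95) divides φ(103) = 102.
Divisors of 102: 1, 2, 3, 6, 17, 34, 51, 102.
Repeated squaring: 95^1 ≡ 95, 95^2 ≡ 64, 95^4 ≡ 79, 95^8 ≡ 61, 95^16 ≡ 13, 95^32 ≡ 66, 95^64 ≡ 30 (mod 103).
Test 95^d mod 103 for each divisor d in increasing order:
95^1 ≡ 95
95^2 ≡ 64
95^3 = 95^2·95^1 ≡ 3
95^6 = 95^4·95^2 ≡ 9
95^17 = 95^16·95^1 ≡ 102
95^34 = 95^32·95^2 ≡ 1  ← first divisor giving 1
The order is 34.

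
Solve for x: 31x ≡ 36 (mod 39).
x ≡ 15 (mod 39)

gcd(31, 39) = 1, which divides 36, so solutions exist.
Find 31^(-1) mod 39 by the extended Euclidean algorithm:
39 = 1 × 31 + 8  ⟹  8 = (1)·39 + (-1)·31
31 = 3 × 8 + 7  ⟹  7 = (-3)·39 + (4)·31
8 = 1 × 7 + 1  ⟹  1 = (4)·39 + (-5)·31
So (-5)·31 ≡ 1 (mod 39), i.e. 31^(-1) ≡ -5 ≡ 34 (mod 39).
x ≡ 34 × 36 = 1224 ≡ 15 (mod 39).
Check: 31 × 15 = 465 ≡ 36 (mod 39).
Unique solution: x ≡ 15 (mod 39)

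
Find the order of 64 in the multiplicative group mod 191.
95

191 is prime, so ord(64) divides φ(191) = 190.
Divisors of 190: 1, 2, 5, 10, 19, 38, 95, 190.
Repeated squaring: 64^1 ≡ 64, 64^2 ≡ 85, 64^4 ≡ 158, 64^8 ≡ 134, 64^16 ≡ 2, 64^32 ≡ 4, 64^64 ≡ 16, 64^128 ≡ 65 (mod 191).
Test 64^d mod 191 for each divisor d in increasing order:
64^1 ≡ 64
64^2 ≡ 85
64^5 = 64^4·64^1 ≡ 180
64^10 = 64^8·64^2 ≡ 121
64^19 = 64^16·64^2·64^1 ≡ 184
64^38 = 64^32·64^4·64^2 ≡ 49
64^95 = 64^64·64^16·64^8·64^4·64^2·64^1 ≡ 1  ← first divisor giving 1
The order is 95.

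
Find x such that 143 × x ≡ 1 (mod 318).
149

gcd(143, 318) = 1, so the inverse exists.
Extended Euclidean algorithm on (318, 143):
318 = 2 × 143 + 32  ⟹  32 = (1)·318 + (-2)·143
143 = 4 × 32 + 15  ⟹  15 = (-4)·318 + (9)·143
32 = 2 × 15 + 2  ⟹  2 = (9)·318 + (-20)·143
15 = 7 × 2 + 1  ⟹  1 = (-67)·318 + (149)·143
So (149)·143 ≡ 1 (mod 318), i.e. 143^(-1) ≡ 149 (mod 318).
Check: 143 × 149 = 21307 ≡ 1 (mod 318)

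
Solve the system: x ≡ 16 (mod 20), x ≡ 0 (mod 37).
296

Using Chinese Remainder Theorem:
M = 20 × 37 = 740
M1 = 37, M2 = 20
y1 = 37^(-1) mod 20 = 13
y2 = 20^(-1) mod 37 = 13
x = (16×37×13 + 0×20×13) mod 740 = 296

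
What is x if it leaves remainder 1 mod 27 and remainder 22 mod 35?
757

Using Chinese Remainder Theorem:
M = 27 × 35 = 945
M1 = 35, M2 = 27
y1 = 35^(-1) mod 27 = 17
y2 = 27^(-1) mod 35 = 13
x = (1×35×17 + 22×27×13) mod 945 = 757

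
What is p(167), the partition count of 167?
207890420102

p(n) counts ways to write n as a sum of positive integers (order ignored).
Euler's pentagonal recurrence: p(k) = p(k-1) + p(k-2) - p(k-5) - p(k-7) + p(k-12) + p(k-15) - ... (offsets j(3j∓1)/2, signs ++--, p(0)=1, p(<0)=0).
DP table for k = 0..166: p(0)=1, p(1)=1, p(2)=2, p(3)=3, p(4)=5, p(5)=7, p(6)=11, p(7)=15, p(8)=22, p(9)=30, p(10)=42, p(11)=56, p(12)=77, p(13)=101, p(14)=135, p(15)=176, p(16)=231, p(17)=297, p(18)=385, p(19)=490, p(20)=627, p(21)=792, p(22)=1002, p(23)=1255, p(24)=1575, p(25)=1958, p(26)=2436, p(27)=3010, p(28)=3718, p(29)=4565, p(30)=5604, p(31)=6842, p(32)=8349, p(33)=10143, p(34)=12310, p(35)=14883, p(36)=17977, p(37)=21637, p(38)=26015, p(39)=31185, p(40)=37338, p(41)=44583, p(42)=53174, p(43)=63261, p(44)=75175, p(45)=89134, p(46)=105558, p(47)=124754, p(48)=147273, p(49)=173525, p(50)=204226, p(51)=239943, p(52)=281589, p(53)=329931, p(54)=386155, p(55)=451276, p(56)=526823, p(57)=614154, p(58)=715220, p(59)=831820, p(60)=966467, p(61)=1121505, p(62)=1300156, p(63)=1505499, p(64)=1741630, p(65)=2012558, p(66)=2323520, p(67)=2679689, p(68)=3087735, p(69)=3554345, p(70)=4087968, p(71)=4697205, p(72)=5392783, p(73)=6185689, p(74)=7089500, p(75)=8118264, p(76)=9289091, p(77)=10619863, p(78)=12132164, p(79)=13848650, p(80)=15796476, p(81)=18004327, p(82)=20506255, p(83)=23338469, p(84)=26543660, p(85)=30167357, p(86)=34262962, p(87)=38887673, p(88)=44108109, p(89)=49995925, p(90)=56634173, p(91)=64112359, p(92)=72533807, p(93)=82010177, p(94)=92669720, p(95)=104651419, p(96)=118114304, p(97)=133230930, p(98)=150198136, p(99)=169229875, p(100)=190569292, p(101)=214481126, p(102)=241265379, p(103)=271248950, p(104)=304801365, p(105)=342325709, p(106)=384276336, p(107)=431149389, p(108)=483502844, p(109)=541946240, p(110)=607163746, p(111)=679903203, p(112)=761002156, p(113)=851376628, p(114)=952050665, p(115)=1064144451, p(116)=1188908248, p(117)=1327710076, p(118)=1482074143, p(119)=1653668665, p(120)=1844349560, p(121)=2056148051, p(122)=2291320912, p(123)=2552338241, p(124)=2841940500, p(125)=3163127352, p(126)=3519222692, p(127)=3913864295, p(128)=4351078600, p(129)=4835271870, p(130)=5371315400, p(131)=5964539504, p(132)=6620830889, p(133)=7346629512, p(134)=8149040695, p(135)=9035836076, p(136)=10015581680, p(137)=11097645016, p(138)=12292341831, p(139)=13610949895, p(140)=15065878135, p(141)=16670689208, p(142)=18440293320, p(143)=20390982757, p(144)=22540654445, p(145)=24908858009, p(146)=27517052599, p(147)=30388671978, p(148)=33549419497, p(149)=37027355200, p(150)=40853235313, p(151)=45060624582, p(152)=49686288421, p(153)=54770336324, p(154)=60356673280, p(155)=66493182097, p(156)=73232243759, p(157)=80630964769, p(158)=88751778802, p(159)=97662728555, p(160)=107438159466, p(161)=118159068427, p(162)=129913904637, p(163)=142798995930, p(164)=156919475295, p(165)=172389800255, p(166)=189334822579.
Final step: p(167) = p(166) + p(165) - p(162) - p(160) + p(155) + p(152) - p(145) - p(141) + p(132) + p(127) - p(116) - p(110) + p(97) + p(90) - p(75) - p(67) + p(50) + p(41) - p(22) - p(12)
= 189334822579 + 172389800255 - 129913904637 - 107438159466 + 66493182097 + 49686288421 - 24908858009 - 16670689208 + 6620830889 + 3913864295 - 1188908248 - 607163746 + 133230930 + 56634173 - 8118264 - 2679689 + 204226 + 44583 - 1002 - 77
= 207890420102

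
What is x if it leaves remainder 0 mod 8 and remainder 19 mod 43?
320

Using Chinese Remainder Theorem:
M = 8 × 43 = 344
M1 = 43, M2 = 8
y1 = 43^(-1) mod 8 = 3
y2 = 8^(-1) mod 43 = 27
x = (0×43×3 + 19×8×27) mod 344 = 320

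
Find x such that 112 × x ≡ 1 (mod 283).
235

gcd(112, 283) = 1, so the inverse exists.
Extended Euclidean algorithm on (283, 112):
283 = 2 × 112 + 59  ⟹  59 = (1)·283 + (-2)·112
112 = 1 × 59 + 53  ⟹  53 = (-1)·283 + (3)·112
59 = 1 × 53 + 6  ⟹  6 = (2)·283 + (-5)·112
53 = 8 × 6 + 5  ⟹  5 = (-17)·283 + (43)·112
6 = 1 × 5 + 1  ⟹  1 = (19)·283 + (-48)·112
So (-48)·112 ≡ 1 (mod 283), i.e. 112^(-1) ≡ -48 ≡ 235 (mod 283).
Check: 112 × 235 = 26320 ≡ 1 (mod 283)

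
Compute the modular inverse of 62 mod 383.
278

gcd(62, 383) = 1, so the inverse exists.
Extended Euclidean algorithm on (383, 62):
383 = 6 × 62 + 11  ⟹  11 = (1)·383 + (-6)·62
62 = 5 × 11 + 7  ⟹  7 = (-5)·383 + (31)·62
11 = 1 × 7 + 4  ⟹  4 = (6)·383 + (-37)·62
7 = 1 × 4 + 3  ⟹  3 = (-11)·383 + (68)·62
4 = 1 × 3 + 1  ⟹  1 = (17)·383 + (-105)·62
So (-105)·62 ≡ 1 (mod 383), i.e. 62^(-1) ≡ -105 ≡ 278 (mod 383).
Check: 62 × 278 = 17236 ≡ 1 (mod 383)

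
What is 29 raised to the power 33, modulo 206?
133

Repeated squaring. Binary of 33 = 100001.
29^1 ≡ 29 (mod 206); 29^2 ≡ 17 (mod 206); 29^4 ≡ 83 (mod 206); 29^8 ≡ 91 (mod 206); 29^16 ≡ 41 (mod 206); 29^32 ≡ 33 (mod 206)
29^33 = 29^1 × 29^32 ≡ 133 (mod 206)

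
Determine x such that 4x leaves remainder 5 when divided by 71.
x ≡ 19 (mod 71)

gcd(4, 71) = 1, which divides 5, so solutions exist.
Find 4^(-1) mod 71 by the extended Euclidean algorithm:
71 = 17 × 4 + 3  ⟹  3 = (1)·71 + (-17)·4
4 = 1 × 3 + 1  ⟹  1 = (-1)·71 + (18)·4
So (18)·4 ≡ 1 (mod 71), i.e. 4^(-1) ≡ 18 (mod 71).
x ≡ 18 × 5 = 90 ≡ 19 (mod 71).
Check: 4 × 19 = 76 ≡ 5 (mod 71).
Unique solution: x ≡ 19 (mod 71)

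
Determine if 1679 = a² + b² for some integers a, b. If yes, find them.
Not possible

Factorization: 1679 = 23 × 73
By Fermat: n is sum of two squares iff every prime p ≡ 3 (mod 4) appears to even power.
Prime(s) ≡ 3 (mod 4) with odd exponent: [(23, 1)]
Therefore 1679 cannot be expressed as a² + b².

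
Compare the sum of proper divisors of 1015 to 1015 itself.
deficient

Proper divisors of 1015: sum = 1 + 5 + 7 + 29 + 35 + 145 + 203 = 425
Since 425 < 1015, 1015 is deficient.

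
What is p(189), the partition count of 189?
1527273599625

p(n) counts ways to write n as a sum of positive integers (order ignored).
Euler's pentagonal recurrence: p(k) = p(k-1) + p(k-2) - p(k-5) - p(k-7) + p(k-12) + p(k-15) - ... (offsets j(3j∓1)/2, signs ++--, p(0)=1, p(<0)=0).
DP table for k = 0..188: p(0)=1, p(1)=1, p(2)=2, p(3)=3, p(4)=5, p(5)=7, p(6)=11, p(7)=15, p(8)=22, p(9)=30, p(10)=42, p(11)=56, p(12)=77, p(13)=101, p(14)=135, p(15)=176, p(16)=231, p(17)=297, p(18)=385, p(19)=490, p(20)=627, p(21)=792, p(22)=1002, p(23)=1255, p(24)=1575, p(25)=1958, p(26)=2436, p(27)=3010, p(28)=3718, p(29)=4565, p(30)=5604, p(31)=6842, p(32)=8349, p(33)=10143, p(34)=12310, p(35)=14883, p(36)=17977, p(37)=21637, p(38)=26015, p(39)=31185, p(40)=37338, p(41)=44583, p(42)=53174, p(43)=63261, p(44)=75175, p(45)=89134, p(46)=105558, p(47)=124754, p(48)=147273, p(49)=173525, p(50)=204226, p(51)=239943, p(52)=281589, p(53)=329931, p(54)=386155, p(55)=451276, p(56)=526823, p(57)=614154, p(58)=715220, p(59)=831820, p(60)=966467, p(61)=1121505, p(62)=1300156, p(63)=1505499, p(64)=1741630, p(65)=2012558, p(66)=2323520, p(67)=2679689, p(68)=3087735, p(69)=3554345, p(70)=4087968, p(71)=4697205, p(72)=5392783, p(73)=6185689, p(74)=7089500, p(75)=8118264, p(76)=9289091, p(77)=10619863, p(78)=12132164, p(79)=13848650, p(80)=15796476, p(81)=18004327, p(82)=20506255, p(83)=23338469, p(84)=26543660, p(85)=30167357, p(86)=34262962, p(87)=38887673, p(88)=44108109, p(89)=49995925, p(90)=56634173, p(91)=64112359, p(92)=72533807, p(93)=82010177, p(94)=92669720, p(95)=104651419, p(96)=118114304, p(97)=133230930, p(98)=150198136, p(99)=169229875, p(100)=190569292, p(101)=214481126, p(102)=241265379, p(103)=271248950, p(104)=304801365, p(105)=342325709, p(106)=384276336, p(107)=431149389, p(108)=483502844, p(109)=541946240, p(110)=607163746, p(111)=679903203, p(112)=761002156, p(113)=851376628, p(114)=952050665, p(115)=1064144451, p(116)=1188908248, p(117)=1327710076, p(118)=1482074143, p(119)=1653668665, p(120)=1844349560, p(121)=2056148051, p(122)=2291320912, p(123)=2552338241, p(124)=2841940500, p(125)=3163127352, p(126)=3519222692, p(127)=3913864295, p(128)=4351078600, p(129)=4835271870, p(130)=5371315400, p(131)=5964539504, p(132)=6620830889, p(133)=7346629512, p(134)=8149040695, p(135)=9035836076, p(136)=10015581680, p(137)=11097645016, p(138)=12292341831, p(139)=13610949895, p(140)=15065878135, p(141)=16670689208, p(142)=18440293320, p(143)=20390982757, p(144)=22540654445, p(145)=24908858009, p(146)=27517052599, p(147)=30388671978, p(148)=33549419497, p(149)=37027355200, p(150)=40853235313, p(151)=45060624582, p(152)=49686288421, p(153)=54770336324, p(154)=60356673280, p(155)=66493182097, p(156)=73232243759, p(157)=80630964769, p(158)=88751778802, p(159)=97662728555, p(160)=107438159466, p(161)=118159068427, p(162)=129913904637, p(163)=142798995930, p(164)=156919475295, p(165)=172389800255, p(166)=189334822579, p(167)=207890420102, p(168)=228204732751, p(169)=250438925115, p(170)=274768617130, p(171)=301384802048, p(172)=330495499613, p(173)=362326859895, p(174)=397125074750, p(175)=435157697830, p(176)=476715857290, p(177)=522115831195, p(178)=571701605655, p(179)=625846753120, p(180)=684957390936, p(181)=749474411781, p(182)=819876908323, p(183)=896684817527, p(184)=980462880430, p(185)=1071823774337, p(186)=1171432692373, p(187)=1280011042268, p(188)=1398341745571.
Final step: p(189) = p(188) + p(187) - p(184) - p(182) + p(177) + p(174) - p(167) - p(163) + p(154) + p(149) - p(138) - p(132) + p(119) + p(112) - p(97) - p(89) + p(72) + p(63) - p(44) - p(34) + p(13) + p(2)
= 1398341745571 + 1280011042268 - 980462880430 - 819876908323 + 522115831195 + 397125074750 - 207890420102 - 142798995930 + 60356673280 + 37027355200 - 12292341831 - 6620830889 + 1653668665 + 761002156 - 133230930 - 49995925 + 5392783 + 1505499 - 75175 - 12310 + 101 + 2
= 1527273599625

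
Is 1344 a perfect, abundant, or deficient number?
abundant

Proper divisors of 1344: sum = 1 + 2 + 3 + 4 + 6 + 7 + 8 + 12 + ... + 224 + 336 + 448 + 672 (27 divisors) = 2720
Since 2720 > 1344, 1344 is abundant.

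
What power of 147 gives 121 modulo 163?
64

Baby-step giant-step with step n = ⌈√163⌉ = 13.
Baby steps 147^j mod 163 (j:value) for j=0..12: 0:1, 1:147, 2:93, 3:142, 4:10, 5:3, 6:115, 7:116, 8:100, 9:30, 10:9, 11:19, 12:22.
Giant-step multiplier: 147^(-13) ≡ 147^(162-13) = 147^149 ≡ 94 (mod 163).
Giant steps γ_i = 121·94^i mod 163: γ_0=121, γ_1=127, γ_2=39, γ_3=80, γ_4=22 (in table at j=12).
x = i·n + j = 4·13 + 12 = 64.
Check: 147^64 ≡ 121 (mod 163).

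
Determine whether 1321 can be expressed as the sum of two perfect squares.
5² + 36² (a=5, b=36)

Factorization: 1321 = 1321
By Fermat: n is sum of two squares iff every prime p ≡ 3 (mod 4) appears to even power.
All primes ≡ 3 (mod 4) appear to even power.
Search a = 0, 1, 2, … for 1321 - a² a perfect square: first hit at a = 5: 1321 - 25 = 1296 = 36².
1321 = 5² + 36² = 25 + 1296 ✓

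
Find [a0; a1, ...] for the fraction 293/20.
[14; 1, 1, 1, 6]

Euclidean algorithm steps:
293 = 14 × 20 + 13
20 = 1 × 13 + 7
13 = 1 × 7 + 6
7 = 1 × 6 + 1
6 = 6 × 1 + 0
Continued fraction: [14; 1, 1, 1, 6]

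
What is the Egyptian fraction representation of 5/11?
1/3 + 1/9 + 1/99

Greedy algorithm:
5/11: ceiling(11/5) = 3, use 1/3
4/33: ceiling(33/4) = 9, use 1/9
1/99: ceiling(99/1) = 99, use 1/99
Result: 5/11 = 1/3 + 1/9 + 1/99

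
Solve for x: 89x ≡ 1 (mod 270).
179

gcd(89, 270) = 1, so the inverse exists.
Extended Euclidean algorithm on (270, 89):
270 = 3 × 89 + 3  ⟹  3 = (1)·270 + (-3)·89
89 = 29 × 3 + 2  ⟹  2 = (-29)·270 + (88)·89
3 = 1 × 2 + 1  ⟹  1 = (30)·270 + (-91)·89
So (-91)·89 ≡ 1 (mod 270), i.e. 89^(-1) ≡ -91 ≡ 179 (mod 270).
Check: 89 × 179 = 15931 ≡ 1 (mod 270)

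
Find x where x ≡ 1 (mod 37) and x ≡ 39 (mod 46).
223

Using Chinese Remainder Theorem:
M = 37 × 46 = 1702
M1 = 46, M2 = 37
y1 = 46^(-1) mod 37 = 33
y2 = 37^(-1) mod 46 = 5
x = (1×46×33 + 39×37×5) mod 1702 = 223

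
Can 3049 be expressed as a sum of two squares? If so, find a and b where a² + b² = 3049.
32² + 45² (a=32, b=45)

Factorization: 3049 = 3049
By Fermat: n is sum of two squares iff every prime p ≡ 3 (mod 4) appears to even power.
All primes ≡ 3 (mod 4) appear to even power.
Search a = 0, 1, 2, … for 3049 - a² a perfect square: first hit at a = 32: 3049 - 1024 = 2025 = 45².
3049 = 32² + 45² = 1024 + 2025 ✓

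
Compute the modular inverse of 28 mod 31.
10

gcd(28, 31) = 1, so the inverse exists.
Extended Euclidean algorithm on (31, 28):
31 = 1 × 28 + 3  ⟹  3 = (1)·31 + (-1)·28
28 = 9 × 3 + 1  ⟹  1 = (-9)·31 + (10)·28
So (10)·28 ≡ 1 (mod 31), i.e. 28^(-1) ≡ 10 (mod 31).
Check: 28 × 10 = 280 ≡ 1 (mod 31)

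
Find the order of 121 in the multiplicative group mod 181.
45

181 is prime, so ord(121) divides φ(181) = 180.
Divisors of 180: 1, 2, 3, 4, 5, 6, 9, 10, 12, 15, 18, 20, 30, 36, 45, 60, 90, 180.
Repeated squaring: 121^1 ≡ 121, 121^2 ≡ 161, 121^4 ≡ 38, 121^8 ≡ 177, 121^16 ≡ 16, 121^32 ≡ 75, 121^64 ≡ 14, 121^128 ≡ 15 (mod 181).
Test 121^d mod 181 for each divisor d in increasing order:
121^1 ≡ 121
121^2 ≡ 161
121^3 = 121^2·121^1 ≡ 114
121^4 ≡ 38
121^5 = 121^4·121^1 ≡ 73
121^6 = 121^4·121^2 ≡ 145
121^9 = 121^8·121^1 ≡ 59
121^10 = 121^8·121^2 ≡ 80
121^12 = 121^8·121^4 ≡ 29
121^15 = 121^8·121^4·121^2·121^1 ≡ 48
121^18 = 121^16·121^2 ≡ 42
121^20 = 121^16·121^4 ≡ 65
121^30 = 121^16·121^8·121^4·121^2 ≡ 132
121^36 = 121^32·121^4 ≡ 135
121^45 = 121^32·121^8·121^4·121^1 ≡ 1  ← first divisor giving 1
The order is 45.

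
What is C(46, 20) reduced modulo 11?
0

Using Lucas' theorem:
Write n=46 and k=20 in base 11:
n in base 11: [4, 2]
k in base 11: [1, 9]
C(46,20) mod 11 = ∏ C(n_i, k_i) mod 11
Digit binomials (mod 11): C(4,1) = 4; C(2,9) = 0 (k_i > n_i)
Product: 4 × 0 = 0 ≡ 0 (mod 11)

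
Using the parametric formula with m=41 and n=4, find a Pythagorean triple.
(1665, 328, 1697)

Euclid's formula: a = m² - n², b = 2mn, c = m² + n²
m = 41, n = 4
a = 41² - 4² = 1681 - 16 = 1665
b = 2 × 41 × 4 = 328
c = 41² + 4² = 1681 + 16 = 1697
Verification: 1665² + 328² = 2772225 + 107584 = 2879809 = 1697² ✓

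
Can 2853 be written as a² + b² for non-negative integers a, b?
33² + 42² (a=33, b=42)

Factorization: 2853 = 3^2 × 317
By Fermat: n is sum of two squares iff every prime p ≡ 3 (mod 4) appears to even power.
All primes ≡ 3 (mod 4) appear to even power.
Search a = 0, 1, 2, … for 2853 - a² a perfect square: first hit at a = 33: 2853 - 1089 = 1764 = 42².
2853 = 33² + 42² = 1089 + 1764 ✓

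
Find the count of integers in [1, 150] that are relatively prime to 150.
40

150 = 2 × 3 × 5^2
φ(n) = n × ∏(1 - 1/p) for each prime p dividing n
φ(150) = 150 × (1 - 1/2) × (1 - 1/3) × (1 - 1/5) = 40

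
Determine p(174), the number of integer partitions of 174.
397125074750

p(n) counts ways to write n as a sum of positive integers (order ignored).
Euler's pentagonal recurrence: p(k) = p(k-1) + p(k-2) - p(k-5) - p(k-7) + p(k-12) + p(k-15) - ... (offsets j(3j∓1)/2, signs ++--, p(0)=1, p(<0)=0).
DP table for k = 0..173: p(0)=1, p(1)=1, p(2)=2, p(3)=3, p(4)=5, p(5)=7, p(6)=11, p(7)=15, p(8)=22, p(9)=30, p(10)=42, p(11)=56, p(12)=77, p(13)=101, p(14)=135, p(15)=176, p(16)=231, p(17)=297, p(18)=385, p(19)=490, p(20)=627, p(21)=792, p(22)=1002, p(23)=1255, p(24)=1575, p(25)=1958, p(26)=2436, p(27)=3010, p(28)=3718, p(29)=4565, p(30)=5604, p(31)=6842, p(32)=8349, p(33)=10143, p(34)=12310, p(35)=14883, p(36)=17977, p(37)=21637, p(38)=26015, p(39)=31185, p(40)=37338, p(41)=44583, p(42)=53174, p(43)=63261, p(44)=75175, p(45)=89134, p(46)=105558, p(47)=124754, p(48)=147273, p(49)=173525, p(50)=204226, p(51)=239943, p(52)=281589, p(53)=329931, p(54)=386155, p(55)=451276, p(56)=526823, p(57)=614154, p(58)=715220, p(59)=831820, p(60)=966467, p(61)=1121505, p(62)=1300156, p(63)=1505499, p(64)=1741630, p(65)=2012558, p(66)=2323520, p(67)=2679689, p(68)=3087735, p(69)=3554345, p(70)=4087968, p(71)=4697205, p(72)=5392783, p(73)=6185689, p(74)=7089500, p(75)=8118264, p(76)=9289091, p(77)=10619863, p(78)=12132164, p(79)=13848650, p(80)=15796476, p(81)=18004327, p(82)=20506255, p(83)=23338469, p(84)=26543660, p(85)=30167357, p(86)=34262962, p(87)=38887673, p(88)=44108109, p(89)=49995925, p(90)=56634173, p(91)=64112359, p(92)=72533807, p(93)=82010177, p(94)=92669720, p(95)=104651419, p(96)=118114304, p(97)=133230930, p(98)=150198136, p(99)=169229875, p(100)=190569292, p(101)=214481126, p(102)=241265379, p(103)=271248950, p(104)=304801365, p(105)=342325709, p(106)=384276336, p(107)=431149389, p(108)=483502844, p(109)=541946240, p(110)=607163746, p(111)=679903203, p(112)=761002156, p(113)=851376628, p(114)=952050665, p(115)=1064144451, p(116)=1188908248, p(117)=1327710076, p(118)=1482074143, p(119)=1653668665, p(120)=1844349560, p(121)=2056148051, p(122)=2291320912, p(123)=2552338241, p(124)=2841940500, p(125)=3163127352, p(126)=3519222692, p(127)=3913864295, p(128)=4351078600, p(129)=4835271870, p(130)=5371315400, p(131)=5964539504, p(132)=6620830889, p(133)=7346629512, p(134)=8149040695, p(135)=9035836076, p(136)=10015581680, p(137)=11097645016, p(138)=12292341831, p(139)=13610949895, p(140)=15065878135, p(141)=16670689208, p(142)=18440293320, p(143)=20390982757, p(144)=22540654445, p(145)=24908858009, p(146)=27517052599, p(147)=30388671978, p(148)=33549419497, p(149)=37027355200, p(150)=40853235313, p(151)=45060624582, p(152)=49686288421, p(153)=54770336324, p(154)=60356673280, p(155)=66493182097, p(156)=73232243759, p(157)=80630964769, p(158)=88751778802, p(159)=97662728555, p(160)=107438159466, p(161)=118159068427, p(162)=129913904637, p(163)=142798995930, p(164)=156919475295, p(165)=172389800255, p(166)=189334822579, p(167)=207890420102, p(168)=228204732751, p(169)=250438925115, p(170)=274768617130, p(171)=301384802048, p(172)=330495499613, p(173)=362326859895.
Final step: p(174) = p(173) + p(172) - p(169) - p(167) + p(162) + p(159) - p(152) - p(148) + p(139) + p(134) - p(123) - p(117) + p(104) + p(97) - p(82) - p(74) + p(57) + p(48) - p(29) - p(19)
= 362326859895 + 330495499613 - 250438925115 - 207890420102 + 129913904637 + 97662728555 - 49686288421 - 33549419497 + 13610949895 + 8149040695 - 2552338241 - 1327710076 + 304801365 + 133230930 - 20506255 - 7089500 + 614154 + 147273 - 4565 - 490
= 397125074750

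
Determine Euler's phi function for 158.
78

158 = 2 × 79
φ(n) = n × ∏(1 - 1/p) for each prime p dividing n
φ(158) = 158 × (1 - 1/2) × (1 - 1/79) = 78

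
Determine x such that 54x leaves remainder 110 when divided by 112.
x ≡ 29 (mod 56)

gcd(54, 112) = 2, which divides 110, so solutions exist.
Divide through by 2: 27x ≡ 55 (mod 56).
Find 27^(-1) mod 56 by the extended Euclidean algorithm:
56 = 2 × 27 + 2  ⟹  2 = (1)·56 + (-2)·27
27 = 13 × 2 + 1  ⟹  1 = (-13)·56 + (27)·27
So (27)·27 ≡ 1 (mod 56), i.e. 27^(-1) ≡ 27 (mod 56).
x ≡ 27 × 55 = 1485 ≡ 29 (mod 56).
Check: 54 × 29 = 1566 ≡ 110 (mod 112).
x ≡ 29 (mod 56), giving 2 solutions mod 112.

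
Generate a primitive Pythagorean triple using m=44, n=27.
(1207, 2376, 2665)

Euclid's formula: a = m² - n², b = 2mn, c = m² + n²
m = 44, n = 27
a = 44² - 27² = 1936 - 729 = 1207
b = 2 × 44 × 27 = 2376
c = 44² + 27² = 1936 + 729 = 2665
Verification: 1207² + 2376² = 1456849 + 5645376 = 7102225 = 2665² ✓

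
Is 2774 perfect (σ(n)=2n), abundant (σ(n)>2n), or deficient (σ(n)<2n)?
deficient

Proper divisors of 2774: sum = 1 + 2 + 19 + 38 + 73 + 146 + 1387 = 1666
Since 1666 < 2774, 2774 is deficient.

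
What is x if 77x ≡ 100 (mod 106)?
x ≡ 66 (mod 106)

gcd(77, 106) = 1, which divides 100, so solutions exist.
Find 77^(-1) mod 106 by the extended Euclidean algorithm:
106 = 1 × 77 + 29  ⟹  29 = (1)·106 + (-1)·77
77 = 2 × 29 + 19  ⟹  19 = (-2)·106 + (3)·77
29 = 1 × 19 + 10  ⟹  10 = (3)·106 + (-4)·77
19 = 1 × 10 + 9  ⟹  9 = (-5)·106 + (7)·77
10 = 1 × 9 + 1  ⟹  1 = (8)·106 + (-11)·77
So (-11)·77 ≡ 1 (mod 106), i.e. 77^(-1) ≡ -11 ≡ 95 (mod 106).
x ≡ 95 × 100 = 9500 ≡ 66 (mod 106).
Check: 77 × 66 = 5082 ≡ 100 (mod 106).
Unique solution: x ≡ 66 (mod 106)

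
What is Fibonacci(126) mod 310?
8

Matrix identity: Q^n = [[F_(n+1), F_n], [F_n, F_(n-1)]] with Q = [[1,1],[1,0]].
n = 126 = 1111110₂. Square-and-multiply, entries mod 310:
Q^1 = [[1,1],[1,0]]
Q^3 = (Q^1)²·Q = [[3,2],[2,1]]
Q^7 = (Q^3)²·Q = [[21,13],[13,8]]
Q^15 = (Q^7)²·Q = [[57,300],[300,67]]
Q^31 = (Q^15)²·Q = [[249,249],[249,0]]
Q^63 = (Q^31)²·Q = [[3,2],[2,1]]
Q^126 = (Q^63)² = [[13,8],[8,5]]
F_126 mod 310 = Q^126[0][1] = 8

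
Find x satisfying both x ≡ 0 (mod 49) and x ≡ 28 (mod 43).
931

Using Chinese Remainder Theorem:
M = 49 × 43 = 2107
M1 = 43, M2 = 49
y1 = 43^(-1) mod 49 = 8
y2 = 49^(-1) mod 43 = 36
x = (0×43×8 + 28×49×36) mod 2107 = 931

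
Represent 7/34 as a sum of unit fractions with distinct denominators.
1/5 + 1/170

Greedy algorithm:
7/34: ceiling(34/7) = 5, use 1/5
1/170: ceiling(170/1) = 170, use 1/170
Result: 7/34 = 1/5 + 1/170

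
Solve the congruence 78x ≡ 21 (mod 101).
x ≡ 43 (mod 101)

gcd(78, 101) = 1, which divides 21, so solutions exist.
Find 78^(-1) mod 101 by the extended Euclidean algorithm:
101 = 1 × 78 + 23  ⟹  23 = (1)·101 + (-1)·78
78 = 3 × 23 + 9  ⟹  9 = (-3)·101 + (4)·78
23 = 2 × 9 + 5  ⟹  5 = (7)·101 + (-9)·78
9 = 1 × 5 + 4  ⟹  4 = (-10)·101 + (13)·78
5 = 1 × 4 + 1  ⟹  1 = (17)·101 + (-22)·78
So (-22)·78 ≡ 1 (mod 101), i.e. 78^(-1) ≡ -22 ≡ 79 (mod 101).
x ≡ 79 × 21 = 1659 ≡ 43 (mod 101).
Check: 78 × 43 = 3354 ≡ 21 (mod 101).
Unique solution: x ≡ 43 (mod 101)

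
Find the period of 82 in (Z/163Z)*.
162

163 is prime, so ord(82) divides φ(163) = 162.
Divisors of 162: 1, 2, 3, 6, 9, 18, 27, 54, 81, 162.
Repeated squaring: 82^1 ≡ 82, 82^2 ≡ 41, 82^4 ≡ 51, 82^8 ≡ 156, 82^16 ≡ 49, 82^32 ≡ 119, 82^64 ≡ 143, 82^128 ≡ 74 (mod 163).
Test 82^d mod 163 for each divisor d in increasing order:
82^1 ≡ 82
82^2 ≡ 41
82^3 = 82^2·82^1 ≡ 102
82^6 = 82^4·82^2 ≡ 135
82^9 = 82^8·82^1 ≡ 78
82^18 = 82^16·82^2 ≡ 53
82^27 = 82^16·82^8·82^2·82^1 ≡ 59
82^54 = 82^32·82^16·82^4·82^2 ≡ 58
82^81 = 82^64·82^16·82^1 ≡ 162
82^162 = 82^128·82^32·82^2 ≡ 1  ← first divisor giving 1
The order is 162.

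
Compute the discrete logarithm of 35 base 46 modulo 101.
59

Baby-step giant-step with step n = ⌈√101⌉ = 11.
Baby steps 46^j mod 101 (j:value) for j=0..10: 0:1, 1:46, 2:96, 3:73, 4:25, 5:39, 6:77, 7:7, 8:19, 9:66, 10:6.
Giant-step multiplier: 46^(-11) ≡ 46^(100-11) = 46^89 ≡ 86 (mod 101).
Giant steps γ_i = 35·86^i mod 101: γ_0=35, γ_1=81, γ_2=98, γ_3=45, γ_4=32, γ_5=25 (in table at j=4).
x = i·n + j = 5·11 + 4 = 59.
Check: 46^59 ≡ 35 (mod 101).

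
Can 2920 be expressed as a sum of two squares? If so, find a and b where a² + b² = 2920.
2² + 54² (a=2, b=54)

Factorization: 2920 = 2^3 × 5 × 73
By Fermat: n is sum of two squares iff every prime p ≡ 3 (mod 4) appears to even power.
All primes ≡ 3 (mod 4) appear to even power.
Search a = 0, 1, 2, … for 2920 - a² a perfect square: first hit at a = 2: 2920 - 4 = 2916 = 54².
2920 = 2² + 54² = 4 + 2916 ✓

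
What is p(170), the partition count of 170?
274768617130

p(n) counts ways to write n as a sum of positive integers (order ignored).
Euler's pentagonal recurrence: p(k) = p(k-1) + p(k-2) - p(k-5) - p(k-7) + p(k-12) + p(k-15) - ... (offsets j(3j∓1)/2, signs ++--, p(0)=1, p(<0)=0).
DP table for k = 0..169: p(0)=1, p(1)=1, p(2)=2, p(3)=3, p(4)=5, p(5)=7, p(6)=11, p(7)=15, p(8)=22, p(9)=30, p(10)=42, p(11)=56, p(12)=77, p(13)=101, p(14)=135, p(15)=176, p(16)=231, p(17)=297, p(18)=385, p(19)=490, p(20)=627, p(21)=792, p(22)=1002, p(23)=1255, p(24)=1575, p(25)=1958, p(26)=2436, p(27)=3010, p(28)=3718, p(29)=4565, p(30)=5604, p(31)=6842, p(32)=8349, p(33)=10143, p(34)=12310, p(35)=14883, p(36)=17977, p(37)=21637, p(38)=26015, p(39)=31185, p(40)=37338, p(41)=44583, p(42)=53174, p(43)=63261, p(44)=75175, p(45)=89134, p(46)=105558, p(47)=124754, p(48)=147273, p(49)=173525, p(50)=204226, p(51)=239943, p(52)=281589, p(53)=329931, p(54)=386155, p(55)=451276, p(56)=526823, p(57)=614154, p(58)=715220, p(59)=831820, p(60)=966467, p(61)=1121505, p(62)=1300156, p(63)=1505499, p(64)=1741630, p(65)=2012558, p(66)=2323520, p(67)=2679689, p(68)=3087735, p(69)=3554345, p(70)=4087968, p(71)=4697205, p(72)=5392783, p(73)=6185689, p(74)=7089500, p(75)=8118264, p(76)=9289091, p(77)=10619863, p(78)=12132164, p(79)=13848650, p(80)=15796476, p(81)=18004327, p(82)=20506255, p(83)=23338469, p(84)=26543660, p(85)=30167357, p(86)=34262962, p(87)=38887673, p(88)=44108109, p(89)=49995925, p(90)=56634173, p(91)=64112359, p(92)=72533807, p(93)=82010177, p(94)=92669720, p(95)=104651419, p(96)=118114304, p(97)=133230930, p(98)=150198136, p(99)=169229875, p(100)=190569292, p(101)=214481126, p(102)=241265379, p(103)=271248950, p(104)=304801365, p(105)=342325709, p(106)=384276336, p(107)=431149389, p(108)=483502844, p(109)=541946240, p(110)=607163746, p(111)=679903203, p(112)=761002156, p(113)=851376628, p(114)=952050665, p(115)=1064144451, p(116)=1188908248, p(117)=1327710076, p(118)=1482074143, p(119)=1653668665, p(120)=1844349560, p(121)=2056148051, p(122)=2291320912, p(123)=2552338241, p(124)=2841940500, p(125)=3163127352, p(126)=3519222692, p(127)=3913864295, p(128)=4351078600, p(129)=4835271870, p(130)=5371315400, p(131)=5964539504, p(132)=6620830889, p(133)=7346629512, p(134)=8149040695, p(135)=9035836076, p(136)=10015581680, p(137)=11097645016, p(138)=12292341831, p(139)=13610949895, p(140)=15065878135, p(141)=16670689208, p(142)=18440293320, p(143)=20390982757, p(144)=22540654445, p(145)=24908858009, p(146)=27517052599, p(147)=30388671978, p(148)=33549419497, p(149)=37027355200, p(150)=40853235313, p(151)=45060624582, p(152)=49686288421, p(153)=54770336324, p(154)=60356673280, p(155)=66493182097, p(156)=73232243759, p(157)=80630964769, p(158)=88751778802, p(159)=97662728555, p(160)=107438159466, p(161)=118159068427, p(162)=129913904637, p(163)=142798995930, p(164)=156919475295, p(165)=172389800255, p(166)=189334822579, p(167)=207890420102, p(168)=228204732751, p(169)=250438925115.
Final step: p(170) = p(169) + p(168) - p(165) - p(163) + p(158) + p(155) - p(148) - p(144) + p(135) + p(130) - p(119) - p(113) + p(100) + p(93) - p(78) - p(70) + p(53) + p(44) - p(25) - p(15)
= 250438925115 + 228204732751 - 172389800255 - 142798995930 + 88751778802 + 66493182097 - 33549419497 - 22540654445 + 9035836076 + 5371315400 - 1653668665 - 851376628 + 190569292 + 82010177 - 12132164 - 4087968 + 329931 + 75175 - 1958 - 176
= 274768617130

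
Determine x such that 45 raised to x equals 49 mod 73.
66

Baby-step giant-step with step n = ⌈√73⌉ = 9.
Baby steps 45^j mod 73 (j:value) for j=0..8: 0:1, 1:45, 2:54, 3:21, 4:69, 5:39, 6:3, 7:62, 8:16.
Giant-step multiplier: 45^(-9) ≡ 45^(72-9) = 45^63 ≡ 51 (mod 73).
Giant steps γ_i = 49·51^i mod 73: γ_0=49, γ_1=17, γ_2=64, γ_3=52, γ_4=24, γ_5=56, γ_6=9, γ_7=21 (in table at j=3).
x = i·n + j = 7·9 + 3 = 66.
Check: 45^66 ≡ 49 (mod 73).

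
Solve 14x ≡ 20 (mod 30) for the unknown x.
x ≡ 10 (mod 15)

gcd(14, 30) = 2, which divides 20, so solutions exist.
Divide through by 2: 7x ≡ 10 (mod 15).
Find 7^(-1) mod 15 by the extended Euclidean algorithm:
15 = 2 × 7 + 1  ⟹  1 = (1)·15 + (-2)·7
So (-2)·7 ≡ 1 (mod 15), i.e. 7^(-1) ≡ -2 ≡ 13 (mod 15).
x ≡ 13 × 10 = 130 ≡ 10 (mod 15).
Check: 14 × 10 = 140 ≡ 20 (mod 30).
x ≡ 10 (mod 15), giving 2 solutions mod 30.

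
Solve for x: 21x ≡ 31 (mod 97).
x ≡ 80 (mod 97)

gcd(21, 97) = 1, which divides 31, so solutions exist.
Find 21^(-1) mod 97 by the extended Euclidean algorithm:
97 = 4 × 21 + 13  ⟹  13 = (1)·97 + (-4)·21
21 = 1 × 13 + 8  ⟹  8 = (-1)·97 + (5)·21
13 = 1 × 8 + 5  ⟹  5 = (2)·97 + (-9)·21
8 = 1 × 5 + 3  ⟹  3 = (-3)·97 + (14)·21
5 = 1 × 3 + 2  ⟹  2 = (5)·97 + (-23)·21
3 = 1 × 2 + 1  ⟹  1 = (-8)·97 + (37)·21
So (37)·21 ≡ 1 (mod 97), i.e. 21^(-1) ≡ 37 (mod 97).
x ≡ 37 × 31 = 1147 ≡ 80 (mod 97).
Check: 21 × 80 = 1680 ≡ 31 (mod 97).
Unique solution: x ≡ 80 (mod 97)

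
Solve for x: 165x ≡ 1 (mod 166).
165

gcd(165, 166) = 1, so the inverse exists.
Extended Euclidean algorithm on (166, 165):
166 = 1 × 165 + 1  ⟹  1 = (1)·166 + (-1)·165
So (-1)·165 ≡ 1 (mod 166), i.e. 165^(-1) ≡ -1 ≡ 165 (mod 166).
Check: 165 × 165 = 27225 ≡ 1 (mod 166)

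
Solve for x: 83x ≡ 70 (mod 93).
x ≡ 86 (mod 93)

gcd(83, 93) = 1, which divides 70, so solutions exist.
Find 83^(-1) mod 93 by the extended Euclidean algorithm:
93 = 1 × 83 + 10  ⟹  10 = (1)·93 + (-1)·83
83 = 8 × 10 + 3  ⟹  3 = (-8)·93 + (9)·83
10 = 3 × 3 + 1  ⟹  1 = (25)·93 + (-28)·83
So (-28)·83 ≡ 1 (mod 93), i.e. 83^(-1) ≡ -28 ≡ 65 (mod 93).
x ≡ 65 × 70 = 4550 ≡ 86 (mod 93).
Check: 83 × 86 = 7138 ≡ 70 (mod 93).
Unique solution: x ≡ 86 (mod 93)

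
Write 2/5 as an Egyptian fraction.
1/3 + 1/15

Greedy algorithm:
2/5: ceiling(5/2) = 3, use 1/3
1/15: ceiling(15/1) = 15, use 1/15
Result: 2/5 = 1/3 + 1/15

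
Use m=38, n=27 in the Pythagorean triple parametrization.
(715, 2052, 2173)

Euclid's formula: a = m² - n², b = 2mn, c = m² + n²
m = 38, n = 27
a = 38² - 27² = 1444 - 729 = 715
b = 2 × 38 × 27 = 2052
c = 38² + 27² = 1444 + 729 = 2173
Verification: 715² + 2052² = 511225 + 4210704 = 4721929 = 2173² ✓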